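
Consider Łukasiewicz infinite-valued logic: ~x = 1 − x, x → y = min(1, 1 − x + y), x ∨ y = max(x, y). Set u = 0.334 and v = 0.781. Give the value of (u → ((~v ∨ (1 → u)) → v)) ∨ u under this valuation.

1.000

~v = 1 − 0.781 = 0.219
1 → u = min(1, 1 − 1.000 + 0.334) = min(1, 0.334) = 0.334
~v ∨ (1 → u) = max(0.219, 0.334) = 0.334
(~v ∨ (1 → u)) → v = min(1, 1 − 0.334 + 0.781) = min(1, 1.447) = 1.000
u → ((~v ∨ (1 → u)) → v) = min(1, 1 − 0.334 + 1.000) = min(1, 1.666) = 1.000
(u → ((~v ∨ (1 → u)) → v)) ∨ u = max(1.000, 0.334) = 1.000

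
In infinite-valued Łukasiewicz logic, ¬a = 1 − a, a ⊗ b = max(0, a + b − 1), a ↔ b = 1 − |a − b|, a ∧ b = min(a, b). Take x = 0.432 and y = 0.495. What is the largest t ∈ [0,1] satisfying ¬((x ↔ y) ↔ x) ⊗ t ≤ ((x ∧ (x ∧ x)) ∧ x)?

0.927

x ↔ y = 1 − |0.432 − 0.495| = 1 − 0.063 = 0.937
(x ↔ y) ↔ x = 1 − |0.937 − 0.432| = 1 − 0.505 = 0.495
¬((x ↔ y) ↔ x) = 1 − 0.495 = 0.505
So the left factor is ¬((x ↔ y) ↔ x) = 0.505.
x ∧ x = min(0.432, 0.432) = 0.432
x ∧ (x ∧ x) = min(0.432, 0.432) = 0.432
(x ∧ (x ∧ x)) ∧ x = min(0.432, 0.432) = 0.432
So the right-hand bound is (x ∧ (x ∧ x)) ∧ x = 0.432.
The residuum of the Łukasiewicz t-norm gives the supremum: min(1, 1 − 0.505 + 0.432).
1 − 0.505 + 0.432 = 0.927, so t = min(1, 0.927) = 0.927.
Check: 0.505 ⊗ 0.927 = max(0, 0.432) = 0.432 ≤ 0.432.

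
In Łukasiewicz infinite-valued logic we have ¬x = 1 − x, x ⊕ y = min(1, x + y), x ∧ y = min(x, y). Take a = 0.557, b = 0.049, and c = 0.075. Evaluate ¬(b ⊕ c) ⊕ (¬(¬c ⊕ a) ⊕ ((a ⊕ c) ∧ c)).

0.951

b ⊕ c = min(1, 0.049 + 0.075) = min(1, 0.124) = 0.124
¬(b ⊕ c) = 1 − 0.124 = 0.876
¬c = 1 − 0.075 = 0.925
¬c ⊕ a = min(1, 0.925 + 0.557) = min(1, 1.482) = 1.000
¬(¬c ⊕ a) = 1 − 1.000 = 0.000
a ⊕ c = min(1, 0.557 + 0.075) = min(1, 0.632) = 0.632
(a ⊕ c) ∧ c = min(0.632, 0.075) = 0.075
¬(¬c ⊕ a) ⊕ ((a ⊕ c) ∧ c) = min(1, 0.000 + 0.075) = min(1, 0.075) = 0.075
¬(b ⊕ c) ⊕ (¬(¬c ⊕ a) ⊕ ((a ⊕ c) ∧ c)) = min(1, 0.876 + 0.075) = min(1, 0.951) = 0.951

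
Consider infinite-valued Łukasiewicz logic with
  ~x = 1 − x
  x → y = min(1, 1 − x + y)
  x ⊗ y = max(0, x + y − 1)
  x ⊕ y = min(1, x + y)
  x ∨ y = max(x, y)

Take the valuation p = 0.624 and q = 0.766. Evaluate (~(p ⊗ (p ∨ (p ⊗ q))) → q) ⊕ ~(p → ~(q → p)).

p ⊗ q = max(0, 0.624 + 0.766 − 1) = max(0, 0.390) = 0.390
p ∨ (p ⊗ q) = max(0.624, 0.390) = 0.624
p ⊗ (p ∨ (p ⊗ q)) = max(0, 0.624 + 0.624 − 1) = max(0, 0.248) = 0.248
~(p ⊗ (p ∨ (p ⊗ q))) = 1 − 0.248 = 0.752
~(p ⊗ (p ∨ (p ⊗ q))) → q = min(1, 1 − 0.752 + 0.766) = min(1, 1.014) = 1.000
q → p = min(1, 1 − 0.766 + 0.624) = min(1, 0.858) = 0.858
~(q → p) = 1 − 0.858 = 0.142
p → ~(q → p) = min(1, 1 − 0.624 + 0.142) = min(1, 0.518) = 0.518
~(p → ~(q → p)) = 1 − 0.518 = 0.482
(~(p ⊗ (p ∨ (p ⊗ q))) → q) ⊕ ~(p → ~(q → p)) = min(1, 1.000 + 0.482) = min(1, 1.482) = 1.000

1.000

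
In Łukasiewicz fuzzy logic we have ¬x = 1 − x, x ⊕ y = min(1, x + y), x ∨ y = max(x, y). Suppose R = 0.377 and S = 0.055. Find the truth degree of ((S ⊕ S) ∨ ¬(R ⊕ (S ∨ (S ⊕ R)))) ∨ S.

0.191

S ⊕ S = min(1, 0.055 + 0.055) = min(1, 0.110) = 0.110
S ⊕ R = min(1, 0.055 + 0.377) = min(1, 0.432) = 0.432
S ∨ (S ⊕ R) = max(0.055, 0.432) = 0.432
R ⊕ (S ∨ (S ⊕ R)) = min(1, 0.377 + 0.432) = min(1, 0.809) = 0.809
¬(R ⊕ (S ∨ (S ⊕ R))) = 1 − 0.809 = 0.191
(S ⊕ S) ∨ ¬(R ⊕ (S ∨ (S ⊕ R))) = max(0.110, 0.191) = 0.191
((S ⊕ S) ∨ ¬(R ⊕ (S ∨ (S ⊕ R)))) ∨ S = max(0.191, 0.055) = 0.191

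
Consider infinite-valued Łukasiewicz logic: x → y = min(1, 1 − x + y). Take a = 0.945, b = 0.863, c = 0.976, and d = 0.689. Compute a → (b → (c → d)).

c → d = min(1, 1 − 0.976 + 0.689) = min(1, 0.713) = 0.713
b → (c → d) = min(1, 1 − 0.863 + 0.713) = min(1, 0.850) = 0.850
a → (b → (c → d)) = min(1, 1 − 0.945 + 0.850) = min(1, 0.905) = 0.905

0.905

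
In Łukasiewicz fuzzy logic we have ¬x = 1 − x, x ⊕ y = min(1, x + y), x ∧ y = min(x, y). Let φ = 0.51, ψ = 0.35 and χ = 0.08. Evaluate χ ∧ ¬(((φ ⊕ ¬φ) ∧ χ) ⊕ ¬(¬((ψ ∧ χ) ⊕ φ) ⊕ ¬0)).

0.08

¬φ = 1 − 0.51 = 0.49
φ ⊕ ¬φ = min(1, 0.51 + 0.49) = min(1, 1.00) = 1.00
(φ ⊕ ¬φ) ∧ χ = min(1.00, 0.08) = 0.08
ψ ∧ χ = min(0.35, 0.08) = 0.08
(ψ ∧ χ) ⊕ φ = min(1, 0.08 + 0.51) = min(1, 0.59) = 0.59
¬((ψ ∧ χ) ⊕ φ) = 1 − 0.59 = 0.41
¬0 = 1 − 0.00 = 1.00
¬((ψ ∧ χ) ⊕ φ) ⊕ ¬0 = min(1, 0.41 + 1.00) = min(1, 1.41) = 1.00
¬(¬((ψ ∧ χ) ⊕ φ) ⊕ ¬0) = 1 − 1.00 = 0.00
((φ ⊕ ¬φ) ∧ χ) ⊕ ¬(¬((ψ ∧ χ) ⊕ φ) ⊕ ¬0) = min(1, 0.08 + 0.00) = min(1, 0.08) = 0.08
¬(((φ ⊕ ¬φ) ∧ χ) ⊕ ¬(¬((ψ ∧ χ) ⊕ φ) ⊕ ¬0)) = 1 − 0.08 = 0.92
χ ∧ ¬(((φ ⊕ ¬φ) ∧ χ) ⊕ ¬(¬((ψ ∧ χ) ⊕ φ) ⊕ ¬0)) = min(0.08, 0.92) = 0.08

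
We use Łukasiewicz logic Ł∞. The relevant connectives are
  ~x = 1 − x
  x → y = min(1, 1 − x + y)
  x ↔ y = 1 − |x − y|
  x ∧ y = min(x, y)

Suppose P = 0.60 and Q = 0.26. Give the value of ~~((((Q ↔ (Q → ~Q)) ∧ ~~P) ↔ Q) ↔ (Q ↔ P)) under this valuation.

~Q = 1 − 0.26 = 0.74
Q → ~Q = min(1, 1 − 0.26 + 0.74) = min(1, 1.48) = 1.00
Q ↔ (Q → ~Q) = 1 − |0.26 − 1.00| = 1 − 0.74 = 0.26
~P = 1 − 0.60 = 0.40
~~P = 1 − 0.40 = 0.60
(Q ↔ (Q → ~Q)) ∧ ~~P = min(0.26, 0.60) = 0.26
((Q ↔ (Q → ~Q)) ∧ ~~P) ↔ Q = 1 − |0.26 − 0.26| = 1 − 0.00 = 1.00
Q ↔ P = 1 − |0.26 − 0.60| = 1 − 0.34 = 0.66
(((Q ↔ (Q → ~Q)) ∧ ~~P) ↔ Q) ↔ (Q ↔ P) = 1 − |1.00 − 0.66| = 1 − 0.34 = 0.66
~((((Q ↔ (Q → ~Q)) ∧ ~~P) ↔ Q) ↔ (Q ↔ P)) = 1 − 0.66 = 0.34
~~((((Q ↔ (Q → ~Q)) ∧ ~~P) ↔ Q) ↔ (Q ↔ P)) = 1 − 0.34 = 0.66

0.66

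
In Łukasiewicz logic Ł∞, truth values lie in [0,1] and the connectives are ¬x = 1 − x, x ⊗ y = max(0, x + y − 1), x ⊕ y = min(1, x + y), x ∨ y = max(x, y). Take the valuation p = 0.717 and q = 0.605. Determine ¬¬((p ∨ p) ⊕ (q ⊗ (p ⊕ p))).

p ∨ p = max(0.717, 0.717) = 0.717
p ⊕ p = min(1, 0.717 + 0.717) = min(1, 1.434) = 1.000
q ⊗ (p ⊕ p) = max(0, 0.605 + 1.000 − 1) = max(0, 0.605) = 0.605
(p ∨ p) ⊕ (q ⊗ (p ⊕ p)) = min(1, 0.717 + 0.605) = min(1, 1.322) = 1.000
¬((p ∨ p) ⊕ (q ⊗ (p ⊕ p))) = 1 − 1.000 = 0.000
¬¬((p ∨ p) ⊕ (q ⊗ (p ⊕ p))) = 1 − 0.000 = 1.000

1.000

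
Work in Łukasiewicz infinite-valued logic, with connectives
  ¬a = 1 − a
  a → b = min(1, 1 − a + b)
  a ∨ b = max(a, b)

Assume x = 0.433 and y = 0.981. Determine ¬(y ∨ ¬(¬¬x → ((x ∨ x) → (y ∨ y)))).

¬x = 1 − 0.433 = 0.567
¬¬x = 1 − 0.567 = 0.433
x ∨ x = max(0.433, 0.433) = 0.433
y ∨ y = max(0.981, 0.981) = 0.981
(x ∨ x) → (y ∨ y) = min(1, 1 − 0.433 + 0.981) = min(1, 1.548) = 1.000
¬¬x → ((x ∨ x) → (y ∨ y)) = min(1, 1 − 0.433 + 1.000) = min(1, 1.567) = 1.000
¬(¬¬x → ((x ∨ x) → (y ∨ y))) = 1 − 1.000 = 0.000
y ∨ ¬(¬¬x → ((x ∨ x) → (y ∨ y))) = max(0.981, 0.000) = 0.981
¬(y ∨ ¬(¬¬x → ((x ∨ x) → (y ∨ y)))) = 1 − 0.981 = 0.019

0.019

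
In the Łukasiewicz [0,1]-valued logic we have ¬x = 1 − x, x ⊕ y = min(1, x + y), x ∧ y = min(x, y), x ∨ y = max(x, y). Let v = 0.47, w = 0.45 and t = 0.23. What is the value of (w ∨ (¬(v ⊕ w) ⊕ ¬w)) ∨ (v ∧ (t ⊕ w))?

v ⊕ w = min(1, 0.47 + 0.45) = min(1, 0.92) = 0.92
¬(v ⊕ w) = 1 − 0.92 = 0.08
¬w = 1 − 0.45 = 0.55
¬(v ⊕ w) ⊕ ¬w = min(1, 0.08 + 0.55) = min(1, 0.63) = 0.63
w ∨ (¬(v ⊕ w) ⊕ ¬w) = max(0.45, 0.63) = 0.63
t ⊕ w = min(1, 0.23 + 0.45) = min(1, 0.68) = 0.68
v ∧ (t ⊕ w) = min(0.47, 0.68) = 0.47
(w ∨ (¬(v ⊕ w) ⊕ ¬w)) ∨ (v ∧ (t ⊕ w)) = max(0.63, 0.47) = 0.63

0.63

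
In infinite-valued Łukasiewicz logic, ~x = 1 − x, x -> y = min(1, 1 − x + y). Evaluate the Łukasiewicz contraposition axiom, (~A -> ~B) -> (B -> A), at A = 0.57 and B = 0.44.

~A = 1 − 0.57 = 0.43
~B = 1 − 0.44 = 0.56
~A -> ~B = min(1, 1 − 0.43 + 0.56) = min(1, 1.13) = 1.00
B -> A = min(1, 1 − 0.44 + 0.57) = min(1, 1.13) = 1.00
(~A -> ~B) -> (B -> A) = min(1, 1 − 1.00 + 1.00) = min(1, 1.00) = 1.00
(As expected: an axiom of Ł∞, always 1.)

1.00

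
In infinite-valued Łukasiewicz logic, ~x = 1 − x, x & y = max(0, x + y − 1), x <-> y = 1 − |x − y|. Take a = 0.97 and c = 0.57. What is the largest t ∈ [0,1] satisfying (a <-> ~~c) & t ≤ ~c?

0.83

~c = 1 − 0.57 = 0.43
~~c = 1 − 0.43 = 0.57
a <-> ~~c = 1 − |0.97 − 0.57| = 1 − 0.40 = 0.60
So the left factor is a <-> ~~c = 0.60.
So the right-hand bound is ~c = 0.43.
The residuum of the Łukasiewicz t-norm gives the supremum: min(1, 1 − 0.60 + 0.43).
1 − 0.60 + 0.43 = 0.83, so t = min(1, 0.83) = 0.83.
Check: 0.60 & 0.83 = max(0, 0.43) = 0.43 ≤ 0.43.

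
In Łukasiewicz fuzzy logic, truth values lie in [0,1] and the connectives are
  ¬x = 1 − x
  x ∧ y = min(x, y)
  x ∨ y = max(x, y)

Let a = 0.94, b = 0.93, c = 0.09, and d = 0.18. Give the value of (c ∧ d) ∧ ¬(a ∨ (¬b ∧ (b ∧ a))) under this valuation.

c ∧ d = min(0.09, 0.18) = 0.09
¬b = 1 − 0.93 = 0.07
b ∧ a = min(0.93, 0.94) = 0.93
¬b ∧ (b ∧ a) = min(0.07, 0.93) = 0.07
a ∨ (¬b ∧ (b ∧ a)) = max(0.94, 0.07) = 0.94
¬(a ∨ (¬b ∧ (b ∧ a))) = 1 − 0.94 = 0.06
(c ∧ d) ∧ ¬(a ∨ (¬b ∧ (b ∧ a))) = min(0.09, 0.06) = 0.06

0.06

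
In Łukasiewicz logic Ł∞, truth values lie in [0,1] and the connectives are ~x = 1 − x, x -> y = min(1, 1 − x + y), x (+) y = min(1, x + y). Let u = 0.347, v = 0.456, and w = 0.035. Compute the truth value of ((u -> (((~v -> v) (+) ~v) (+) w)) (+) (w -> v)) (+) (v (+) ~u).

1.000

~v = 1 − 0.456 = 0.544
~v -> v = min(1, 1 − 0.544 + 0.456) = min(1, 0.912) = 0.912
(~v -> v) (+) ~v = min(1, 0.912 + 0.544) = min(1, 1.456) = 1.000
((~v -> v) (+) ~v) (+) w = min(1, 1.000 + 0.035) = min(1, 1.035) = 1.000
u -> (((~v -> v) (+) ~v) (+) w) = min(1, 1 − 0.347 + 1.000) = min(1, 1.653) = 1.000
w -> v = min(1, 1 − 0.035 + 0.456) = min(1, 1.421) = 1.000
(u -> (((~v -> v) (+) ~v) (+) w)) (+) (w -> v) = min(1, 1.000 + 1.000) = min(1, 2.000) = 1.000
~u = 1 − 0.347 = 0.653
v (+) ~u = min(1, 0.456 + 0.653) = min(1, 1.109) = 1.000
((u -> (((~v -> v) (+) ~v) (+) w)) (+) (w -> v)) (+) (v (+) ~u) = min(1, 1.000 + 1.000) = min(1, 2.000) = 1.000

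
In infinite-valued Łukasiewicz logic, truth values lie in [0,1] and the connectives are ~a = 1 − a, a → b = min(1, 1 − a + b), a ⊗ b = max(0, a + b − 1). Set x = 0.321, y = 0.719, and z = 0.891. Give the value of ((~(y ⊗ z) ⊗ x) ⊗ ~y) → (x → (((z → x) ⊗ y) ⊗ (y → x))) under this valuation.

1.000

y ⊗ z = max(0, 0.719 + 0.891 − 1) = max(0, 0.610) = 0.610
~(y ⊗ z) = 1 − 0.610 = 0.390
~(y ⊗ z) ⊗ x = max(0, 0.390 + 0.321 − 1) = max(0, -0.289) = 0.000
~y = 1 − 0.719 = 0.281
(~(y ⊗ z) ⊗ x) ⊗ ~y = max(0, 0.000 + 0.281 − 1) = max(0, -0.719) = 0.000
z → x = min(1, 1 − 0.891 + 0.321) = min(1, 0.430) = 0.430
(z → x) ⊗ y = max(0, 0.430 + 0.719 − 1) = max(0, 0.149) = 0.149
y → x = min(1, 1 − 0.719 + 0.321) = min(1, 0.602) = 0.602
((z → x) ⊗ y) ⊗ (y → x) = max(0, 0.149 + 0.602 − 1) = max(0, -0.249) = 0.000
x → (((z → x) ⊗ y) ⊗ (y → x)) = min(1, 1 − 0.321 + 0.000) = min(1, 0.679) = 0.679
((~(y ⊗ z) ⊗ x) ⊗ ~y) → (x → (((z → x) ⊗ y) ⊗ (y → x))) = min(1, 1 − 0.000 + 0.679) = min(1, 1.679) = 1.000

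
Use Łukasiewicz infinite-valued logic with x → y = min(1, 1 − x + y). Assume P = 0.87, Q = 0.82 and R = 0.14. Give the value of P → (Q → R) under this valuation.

0.45

Q → R = min(1, 1 − 0.82 + 0.14) = min(1, 0.32) = 0.32
P → (Q → R) = min(1, 1 − 0.87 + 0.32) = min(1, 0.45) = 0.45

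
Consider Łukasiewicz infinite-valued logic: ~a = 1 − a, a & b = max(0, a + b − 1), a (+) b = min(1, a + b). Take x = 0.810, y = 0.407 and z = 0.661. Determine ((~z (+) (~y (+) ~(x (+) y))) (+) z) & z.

~z = 1 − 0.661 = 0.339
~y = 1 − 0.407 = 0.593
x (+) y = min(1, 0.810 + 0.407) = min(1, 1.217) = 1.000
~(x (+) y) = 1 − 1.000 = 0.000
~y (+) ~(x (+) y) = min(1, 0.593 + 0.000) = min(1, 0.593) = 0.593
~z (+) (~y (+) ~(x (+) y)) = min(1, 0.339 + 0.593) = min(1, 0.932) = 0.932
(~z (+) (~y (+) ~(x (+) y))) (+) z = min(1, 0.932 + 0.661) = min(1, 1.593) = 1.000
((~z (+) (~y (+) ~(x (+) y))) (+) z) & z = max(0, 1.000 + 0.661 − 1) = max(0, 0.661) = 0.661

0.661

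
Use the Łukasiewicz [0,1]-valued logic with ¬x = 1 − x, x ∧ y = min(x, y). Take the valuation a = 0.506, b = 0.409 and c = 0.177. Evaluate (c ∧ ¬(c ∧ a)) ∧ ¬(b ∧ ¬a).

0.177

c ∧ a = min(0.177, 0.506) = 0.177
¬(c ∧ a) = 1 − 0.177 = 0.823
c ∧ ¬(c ∧ a) = min(0.177, 0.823) = 0.177
¬a = 1 − 0.506 = 0.494
b ∧ ¬a = min(0.409, 0.494) = 0.409
¬(b ∧ ¬a) = 1 − 0.409 = 0.591
(c ∧ ¬(c ∧ a)) ∧ ¬(b ∧ ¬a) = min(0.177, 0.591) = 0.177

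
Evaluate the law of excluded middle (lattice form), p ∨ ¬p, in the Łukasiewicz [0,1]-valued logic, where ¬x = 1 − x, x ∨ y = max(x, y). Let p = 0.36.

0.64

¬p = 1 − 0.36 = 0.64
p ∨ ¬p = max(0.36, 0.64) = 0.64
(The value 0.64 < 1 shows this instance is not satisfied; not a Ł∞-tautology — its value is max(a, 1−a).)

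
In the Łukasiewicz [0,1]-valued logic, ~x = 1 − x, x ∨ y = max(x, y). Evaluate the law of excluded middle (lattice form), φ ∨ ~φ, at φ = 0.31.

~φ = 1 − 0.31 = 0.69
φ ∨ ~φ = max(0.31, 0.69) = 0.69
(The value 0.69 < 1 shows this instance is not satisfied; not a Ł∞-tautology — its value is max(a, 1−a).)

0.69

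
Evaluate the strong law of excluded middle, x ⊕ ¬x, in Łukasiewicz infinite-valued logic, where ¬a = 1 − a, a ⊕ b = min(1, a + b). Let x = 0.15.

¬x = 1 − 0.15 = 0.85
x ⊕ ¬x = min(1, 0.15 + 0.85) = min(1, 1.00) = 1.00
(As expected: always 1 in Ł∞ since a ⊕ (1−a) = 1.)

1.00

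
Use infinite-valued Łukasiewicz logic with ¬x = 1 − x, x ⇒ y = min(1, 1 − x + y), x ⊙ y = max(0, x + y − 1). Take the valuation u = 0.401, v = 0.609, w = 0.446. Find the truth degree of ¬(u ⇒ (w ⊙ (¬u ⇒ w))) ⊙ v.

0.000

¬u = 1 − 0.401 = 0.599
¬u ⇒ w = min(1, 1 − 0.599 + 0.446) = min(1, 0.847) = 0.847
w ⊙ (¬u ⇒ w) = max(0, 0.446 + 0.847 − 1) = max(0, 0.293) = 0.293
u ⇒ (w ⊙ (¬u ⇒ w)) = min(1, 1 − 0.401 + 0.293) = min(1, 0.892) = 0.892
¬(u ⇒ (w ⊙ (¬u ⇒ w))) = 1 − 0.892 = 0.108
¬(u ⇒ (w ⊙ (¬u ⇒ w))) ⊙ v = max(0, 0.108 + 0.609 − 1) = max(0, -0.283) = 0.000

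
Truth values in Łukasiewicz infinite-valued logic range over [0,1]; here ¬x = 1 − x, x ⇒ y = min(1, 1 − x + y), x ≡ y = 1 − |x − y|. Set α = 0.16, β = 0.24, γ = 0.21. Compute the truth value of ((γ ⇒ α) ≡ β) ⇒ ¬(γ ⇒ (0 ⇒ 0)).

0.71

γ ⇒ α = min(1, 1 − 0.21 + 0.16) = min(1, 0.95) = 0.95
(γ ⇒ α) ≡ β = 1 − |0.95 − 0.24| = 1 − 0.71 = 0.29
0 ⇒ 0 = min(1, 1 − 0.00 + 0.00) = min(1, 1.00) = 1.00
γ ⇒ (0 ⇒ 0) = min(1, 1 − 0.21 + 1.00) = min(1, 1.79) = 1.00
¬(γ ⇒ (0 ⇒ 0)) = 1 − 1.00 = 0.00
((γ ⇒ α) ≡ β) ⇒ ¬(γ ⇒ (0 ⇒ 0)) = min(1, 1 − 0.29 + 0.00) = min(1, 0.71) = 0.71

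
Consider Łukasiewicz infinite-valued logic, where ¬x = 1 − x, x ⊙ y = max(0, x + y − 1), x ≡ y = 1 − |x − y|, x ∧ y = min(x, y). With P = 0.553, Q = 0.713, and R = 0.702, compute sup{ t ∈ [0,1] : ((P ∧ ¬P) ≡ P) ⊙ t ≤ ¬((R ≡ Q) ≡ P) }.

¬P = 1 − 0.553 = 0.447
P ∧ ¬P = min(0.553, 0.447) = 0.447
(P ∧ ¬P) ≡ P = 1 − |0.447 − 0.553| = 1 − 0.106 = 0.894
So the left factor is (P ∧ ¬P) ≡ P = 0.894.
R ≡ Q = 1 − |0.702 − 0.713| = 1 − 0.011 = 0.989
(R ≡ Q) ≡ P = 1 − |0.989 − 0.553| = 1 − 0.436 = 0.564
¬((R ≡ Q) ≡ P) = 1 − 0.564 = 0.436
So the right-hand bound is ¬((R ≡ Q) ≡ P) = 0.436.
The residuum of the Łukasiewicz t-norm gives the supremum: min(1, 1 − 0.894 + 0.436).
1 − 0.894 + 0.436 = 0.542, so t = min(1, 0.542) = 0.542.
Check: 0.894 ⊙ 0.542 = max(0, 0.436) = 0.436 ≤ 0.436.

0.542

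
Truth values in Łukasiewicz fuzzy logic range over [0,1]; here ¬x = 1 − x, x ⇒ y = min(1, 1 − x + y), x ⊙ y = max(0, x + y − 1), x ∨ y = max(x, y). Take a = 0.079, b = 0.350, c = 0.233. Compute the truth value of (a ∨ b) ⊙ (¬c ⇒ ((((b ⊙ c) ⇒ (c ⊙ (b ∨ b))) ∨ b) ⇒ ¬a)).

0.350

a ∨ b = max(0.079, 0.350) = 0.350
¬c = 1 − 0.233 = 0.767
b ⊙ c = max(0, 0.350 + 0.233 − 1) = max(0, -0.417) = 0.000
b ∨ b = max(0.350, 0.350) = 0.350
c ⊙ (b ∨ b) = max(0, 0.233 + 0.350 − 1) = max(0, -0.417) = 0.000
(b ⊙ c) ⇒ (c ⊙ (b ∨ b)) = min(1, 1 − 0.000 + 0.000) = min(1, 1.000) = 1.000
((b ⊙ c) ⇒ (c ⊙ (b ∨ b))) ∨ b = max(1.000, 0.350) = 1.000
¬a = 1 − 0.079 = 0.921
(((b ⊙ c) ⇒ (c ⊙ (b ∨ b))) ∨ b) ⇒ ¬a = min(1, 1 − 1.000 + 0.921) = min(1, 0.921) = 0.921
¬c ⇒ ((((b ⊙ c) ⇒ (c ⊙ (b ∨ b))) ∨ b) ⇒ ¬a) = min(1, 1 − 0.767 + 0.921) = min(1, 1.154) = 1.000
(a ∨ b) ⊙ (¬c ⇒ ((((b ⊙ c) ⇒ (c ⊙ (b ∨ b))) ∨ b) ⇒ ¬a)) = max(0, 0.350 + 1.000 − 1) = max(0, 0.350) = 0.350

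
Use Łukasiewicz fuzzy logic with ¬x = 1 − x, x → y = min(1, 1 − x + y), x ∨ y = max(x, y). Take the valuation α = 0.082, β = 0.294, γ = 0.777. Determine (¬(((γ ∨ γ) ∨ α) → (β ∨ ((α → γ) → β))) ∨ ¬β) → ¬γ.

γ ∨ γ = max(0.777, 0.777) = 0.777
(γ ∨ γ) ∨ α = max(0.777, 0.082) = 0.777
α → γ = min(1, 1 − 0.082 + 0.777) = min(1, 1.695) = 1.000
(α → γ) → β = min(1, 1 − 1.000 + 0.294) = min(1, 0.294) = 0.294
β ∨ ((α → γ) → β) = max(0.294, 0.294) = 0.294
((γ ∨ γ) ∨ α) → (β ∨ ((α → γ) → β)) = min(1, 1 − 0.777 + 0.294) = min(1, 0.517) = 0.517
¬(((γ ∨ γ) ∨ α) → (β ∨ ((α → γ) → β))) = 1 − 0.517 = 0.483
¬β = 1 − 0.294 = 0.706
¬(((γ ∨ γ) ∨ α) → (β ∨ ((α → γ) → β))) ∨ ¬β = max(0.483, 0.706) = 0.706
¬γ = 1 − 0.777 = 0.223
(¬(((γ ∨ γ) ∨ α) → (β ∨ ((α → γ) → β))) ∨ ¬β) → ¬γ = min(1, 1 − 0.706 + 0.223) = min(1, 0.517) = 0.517

0.517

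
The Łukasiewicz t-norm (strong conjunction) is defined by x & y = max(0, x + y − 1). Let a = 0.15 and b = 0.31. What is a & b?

0.00

a & b = max(0, 0.15 + 0.31 − 1) = max(0, -0.54) = 0.00
For comparison, the Gödel (minimum) t-norm min(x, y) would give 0.15.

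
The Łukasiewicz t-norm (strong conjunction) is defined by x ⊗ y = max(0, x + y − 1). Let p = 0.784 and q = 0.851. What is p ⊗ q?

p ⊗ q = max(0, 0.784 + 0.851 − 1) = max(0, 0.635) = 0.635
For comparison, the Gödel (minimum) t-norm min(x, y) would give 0.784.

0.635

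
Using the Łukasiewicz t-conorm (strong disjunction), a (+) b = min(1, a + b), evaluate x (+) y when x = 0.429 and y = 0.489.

0.918

x (+) y = min(1, 0.429 + 0.489) = min(1, 0.918) = 0.918
For comparison, the Gödel t-conorm max(a, b) would give 0.489.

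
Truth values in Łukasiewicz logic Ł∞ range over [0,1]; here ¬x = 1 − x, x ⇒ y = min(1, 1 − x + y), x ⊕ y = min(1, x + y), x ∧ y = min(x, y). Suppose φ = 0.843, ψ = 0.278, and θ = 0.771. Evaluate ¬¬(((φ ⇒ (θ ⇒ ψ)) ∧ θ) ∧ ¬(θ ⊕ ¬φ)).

0.072

θ ⇒ ψ = min(1, 1 − 0.771 + 0.278) = min(1, 0.507) = 0.507
φ ⇒ (θ ⇒ ψ) = min(1, 1 − 0.843 + 0.507) = min(1, 0.664) = 0.664
(φ ⇒ (θ ⇒ ψ)) ∧ θ = min(0.664, 0.771) = 0.664
¬φ = 1 − 0.843 = 0.157
θ ⊕ ¬φ = min(1, 0.771 + 0.157) = min(1, 0.928) = 0.928
¬(θ ⊕ ¬φ) = 1 − 0.928 = 0.072
((φ ⇒ (θ ⇒ ψ)) ∧ θ) ∧ ¬(θ ⊕ ¬φ) = min(0.664, 0.072) = 0.072
¬(((φ ⇒ (θ ⇒ ψ)) ∧ θ) ∧ ¬(θ ⊕ ¬φ)) = 1 − 0.072 = 0.928
¬¬(((φ ⇒ (θ ⇒ ψ)) ∧ θ) ∧ ¬(θ ⊕ ¬φ)) = 1 − 0.928 = 0.072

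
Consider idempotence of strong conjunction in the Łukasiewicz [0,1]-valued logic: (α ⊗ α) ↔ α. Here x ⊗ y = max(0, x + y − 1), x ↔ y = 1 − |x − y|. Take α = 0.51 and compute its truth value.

α ⊗ α = max(0, 0.51 + 0.51 − 1) = max(0, 0.02) = 0.02
(α ⊗ α) ↔ α = 1 − |0.02 − 0.51| = 1 − 0.49 = 0.51
(The value 0.51 < 1 shows this instance is not satisfied; fails in Ł∞ since a ⊗ a = max(0, 2a−1) ≠ a in general.)

0.51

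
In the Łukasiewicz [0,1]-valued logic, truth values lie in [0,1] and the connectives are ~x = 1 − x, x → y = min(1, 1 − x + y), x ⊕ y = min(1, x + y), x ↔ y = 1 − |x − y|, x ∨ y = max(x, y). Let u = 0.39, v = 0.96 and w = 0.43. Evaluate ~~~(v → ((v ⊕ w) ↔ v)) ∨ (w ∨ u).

v ⊕ w = min(1, 0.96 + 0.43) = min(1, 1.39) = 1.00
(v ⊕ w) ↔ v = 1 − |1.00 − 0.96| = 1 − 0.04 = 0.96
v → ((v ⊕ w) ↔ v) = min(1, 1 − 0.96 + 0.96) = min(1, 1.00) = 1.00
~(v → ((v ⊕ w) ↔ v)) = 1 − 1.00 = 0.00
~~(v → ((v ⊕ w) ↔ v)) = 1 − 0.00 = 1.00
~~~(v → ((v ⊕ w) ↔ v)) = 1 − 1.00 = 0.00
w ∨ u = max(0.43, 0.39) = 0.43
~~~(v → ((v ⊕ w) ↔ v)) ∨ (w ∨ u) = max(0.00, 0.43) = 0.43

0.43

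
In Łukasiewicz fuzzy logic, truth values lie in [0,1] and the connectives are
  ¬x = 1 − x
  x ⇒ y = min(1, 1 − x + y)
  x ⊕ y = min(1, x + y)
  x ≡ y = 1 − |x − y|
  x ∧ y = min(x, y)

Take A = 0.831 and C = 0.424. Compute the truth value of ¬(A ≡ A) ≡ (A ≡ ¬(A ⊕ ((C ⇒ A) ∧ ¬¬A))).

0.831

A ≡ A = 1 − |0.831 − 0.831| = 1 − 0.000 = 1.000
¬(A ≡ A) = 1 − 1.000 = 0.000
C ⇒ A = min(1, 1 − 0.424 + 0.831) = min(1, 1.407) = 1.000
¬A = 1 − 0.831 = 0.169
¬¬A = 1 − 0.169 = 0.831
(C ⇒ A) ∧ ¬¬A = min(1.000, 0.831) = 0.831
A ⊕ ((C ⇒ A) ∧ ¬¬A) = min(1, 0.831 + 0.831) = min(1, 1.662) = 1.000
¬(A ⊕ ((C ⇒ A) ∧ ¬¬A)) = 1 − 1.000 = 0.000
A ≡ ¬(A ⊕ ((C ⇒ A) ∧ ¬¬A)) = 1 − |0.831 − 0.000| = 1 − 0.831 = 0.169
¬(A ≡ A) ≡ (A ≡ ¬(A ⊕ ((C ⇒ A) ∧ ¬¬A))) = 1 − |0.000 − 0.169| = 1 − 0.169 = 0.831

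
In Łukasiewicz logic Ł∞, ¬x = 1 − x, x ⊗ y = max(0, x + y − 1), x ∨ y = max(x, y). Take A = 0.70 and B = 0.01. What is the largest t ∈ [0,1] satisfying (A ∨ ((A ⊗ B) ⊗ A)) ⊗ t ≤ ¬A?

A ⊗ B = max(0, 0.70 + 0.01 − 1) = max(0, -0.29) = 0.00
(A ⊗ B) ⊗ A = max(0, 0.00 + 0.70 − 1) = max(0, -0.30) = 0.00
A ∨ ((A ⊗ B) ⊗ A) = max(0.70, 0.00) = 0.70
So the left factor is A ∨ ((A ⊗ B) ⊗ A) = 0.70.
¬A = 1 − 0.70 = 0.30
So the right-hand bound is ¬A = 0.30.
The residuum of the Łukasiewicz t-norm gives the supremum: min(1, 1 − 0.70 + 0.30).
1 − 0.70 + 0.30 = 0.60, so t = min(1, 0.60) = 0.60.
Check: 0.70 ⊗ 0.60 = max(0, 0.30) = 0.30 ≤ 0.30.

0.60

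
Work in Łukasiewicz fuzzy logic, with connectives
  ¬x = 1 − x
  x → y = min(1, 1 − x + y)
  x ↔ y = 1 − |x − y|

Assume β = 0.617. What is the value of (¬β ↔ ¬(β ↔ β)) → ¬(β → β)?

¬β = 1 − 0.617 = 0.383
β ↔ β = 1 − |0.617 − 0.617| = 1 − 0.000 = 1.000
¬(β ↔ β) = 1 − 1.000 = 0.000
¬β ↔ ¬(β ↔ β) = 1 − |0.383 − 0.000| = 1 − 0.383 = 0.617
β → β = min(1, 1 − 0.617 + 0.617) = min(1, 1.000) = 1.000
¬(β → β) = 1 − 1.000 = 0.000
(¬β ↔ ¬(β ↔ β)) → ¬(β → β) = min(1, 1 − 0.617 + 0.000) = min(1, 0.383) = 0.383

0.383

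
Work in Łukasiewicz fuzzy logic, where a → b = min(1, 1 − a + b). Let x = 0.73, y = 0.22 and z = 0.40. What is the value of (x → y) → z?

x → y = min(1, 1 − 0.73 + 0.22) = min(1, 0.49) = 0.49
(x → y) → z = min(1, 1 − 0.49 + 0.40) = min(1, 0.91) = 0.91

0.91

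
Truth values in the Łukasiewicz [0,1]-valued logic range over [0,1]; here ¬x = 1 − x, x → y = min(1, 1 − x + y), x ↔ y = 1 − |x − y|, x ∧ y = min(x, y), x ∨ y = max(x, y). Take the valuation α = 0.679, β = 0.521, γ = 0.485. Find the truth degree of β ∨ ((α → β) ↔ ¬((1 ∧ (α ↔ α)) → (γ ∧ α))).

α → β = min(1, 1 − 0.679 + 0.521) = min(1, 0.842) = 0.842
α ↔ α = 1 − |0.679 − 0.679| = 1 − 0.000 = 1.000
1 ∧ (α ↔ α) = min(1.000, 1.000) = 1.000
γ ∧ α = min(0.485, 0.679) = 0.485
(1 ∧ (α ↔ α)) → (γ ∧ α) = min(1, 1 − 1.000 + 0.485) = min(1, 0.485) = 0.485
¬((1 ∧ (α ↔ α)) → (γ ∧ α)) = 1 − 0.485 = 0.515
(α → β) ↔ ¬((1 ∧ (α ↔ α)) → (γ ∧ α)) = 1 − |0.842 − 0.515| = 1 − 0.327 = 0.673
β ∨ ((α → β) ↔ ¬((1 ∧ (α ↔ α)) → (γ ∧ α))) = max(0.521, 0.673) = 0.673

0.673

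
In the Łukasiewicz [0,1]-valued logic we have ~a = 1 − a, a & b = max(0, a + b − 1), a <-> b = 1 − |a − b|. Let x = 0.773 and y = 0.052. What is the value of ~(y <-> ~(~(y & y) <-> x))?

y & y = max(0, 0.052 + 0.052 − 1) = max(0, -0.896) = 0.000
~(y & y) = 1 − 0.000 = 1.000
~(y & y) <-> x = 1 − |1.000 − 0.773| = 1 − 0.227 = 0.773
~(~(y & y) <-> x) = 1 − 0.773 = 0.227
y <-> ~(~(y & y) <-> x) = 1 − |0.052 − 0.227| = 1 − 0.175 = 0.825
~(y <-> ~(~(y & y) <-> x)) = 1 − 0.825 = 0.175

0.175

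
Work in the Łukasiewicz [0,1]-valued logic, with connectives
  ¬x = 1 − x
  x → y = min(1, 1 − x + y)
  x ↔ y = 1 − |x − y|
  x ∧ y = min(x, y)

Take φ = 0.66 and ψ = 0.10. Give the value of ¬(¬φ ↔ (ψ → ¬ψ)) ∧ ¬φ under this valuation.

¬φ = 1 − 0.66 = 0.34
¬ψ = 1 − 0.10 = 0.90
ψ → ¬ψ = min(1, 1 − 0.10 + 0.90) = min(1, 1.80) = 1.00
¬φ ↔ (ψ → ¬ψ) = 1 − |0.34 − 1.00| = 1 − 0.66 = 0.34
¬(¬φ ↔ (ψ → ¬ψ)) = 1 − 0.34 = 0.66
¬(¬φ ↔ (ψ → ¬ψ)) ∧ ¬φ = min(0.66, 0.34) = 0.34

0.34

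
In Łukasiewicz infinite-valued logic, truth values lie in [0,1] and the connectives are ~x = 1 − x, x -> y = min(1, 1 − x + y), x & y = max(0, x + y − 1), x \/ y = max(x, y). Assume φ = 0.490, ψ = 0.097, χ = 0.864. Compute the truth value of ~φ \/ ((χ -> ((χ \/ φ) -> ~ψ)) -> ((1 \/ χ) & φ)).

0.510

~φ = 1 − 0.490 = 0.510
χ \/ φ = max(0.864, 0.490) = 0.864
~ψ = 1 − 0.097 = 0.903
(χ \/ φ) -> ~ψ = min(1, 1 − 0.864 + 0.903) = min(1, 1.039) = 1.000
χ -> ((χ \/ φ) -> ~ψ) = min(1, 1 − 0.864 + 1.000) = min(1, 1.136) = 1.000
1 \/ χ = max(1.000, 0.864) = 1.000
(1 \/ χ) & φ = max(0, 1.000 + 0.490 − 1) = max(0, 0.490) = 0.490
(χ -> ((χ \/ φ) -> ~ψ)) -> ((1 \/ χ) & φ) = min(1, 1 − 1.000 + 0.490) = min(1, 0.490) = 0.490
~φ \/ ((χ -> ((χ \/ φ) -> ~ψ)) -> ((1 \/ χ) & φ)) = max(0.510, 0.490) = 0.510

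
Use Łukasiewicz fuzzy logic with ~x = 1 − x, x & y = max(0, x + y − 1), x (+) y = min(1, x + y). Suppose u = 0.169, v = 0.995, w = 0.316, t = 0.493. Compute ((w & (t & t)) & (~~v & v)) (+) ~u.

0.831

t & t = max(0, 0.493 + 0.493 − 1) = max(0, -0.014) = 0.000
w & (t & t) = max(0, 0.316 + 0.000 − 1) = max(0, -0.684) = 0.000
~v = 1 − 0.995 = 0.005
~~v = 1 − 0.005 = 0.995
~~v & v = max(0, 0.995 + 0.995 − 1) = max(0, 0.990) = 0.990
(w & (t & t)) & (~~v & v) = max(0, 0.000 + 0.990 − 1) = max(0, -0.010) = 0.000
~u = 1 − 0.169 = 0.831
((w & (t & t)) & (~~v & v)) (+) ~u = min(1, 0.000 + 0.831) = min(1, 0.831) = 0.831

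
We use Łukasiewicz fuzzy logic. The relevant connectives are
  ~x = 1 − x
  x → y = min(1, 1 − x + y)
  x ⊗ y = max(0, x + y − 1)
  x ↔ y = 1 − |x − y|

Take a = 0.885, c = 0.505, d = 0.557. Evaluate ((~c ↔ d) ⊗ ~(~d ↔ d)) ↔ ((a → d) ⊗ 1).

~c = 1 − 0.505 = 0.495
~c ↔ d = 1 − |0.495 − 0.557| = 1 − 0.062 = 0.938
~d = 1 − 0.557 = 0.443
~d ↔ d = 1 − |0.443 − 0.557| = 1 − 0.114 = 0.886
~(~d ↔ d) = 1 − 0.886 = 0.114
(~c ↔ d) ⊗ ~(~d ↔ d) = max(0, 0.938 + 0.114 − 1) = max(0, 0.052) = 0.052
a → d = min(1, 1 − 0.885 + 0.557) = min(1, 0.672) = 0.672
(a → d) ⊗ 1 = max(0, 0.672 + 1.000 − 1) = max(0, 0.672) = 0.672
((~c ↔ d) ⊗ ~(~d ↔ d)) ↔ ((a → d) ⊗ 1) = 1 − |0.052 − 0.672| = 1 − 0.620 = 0.380

0.380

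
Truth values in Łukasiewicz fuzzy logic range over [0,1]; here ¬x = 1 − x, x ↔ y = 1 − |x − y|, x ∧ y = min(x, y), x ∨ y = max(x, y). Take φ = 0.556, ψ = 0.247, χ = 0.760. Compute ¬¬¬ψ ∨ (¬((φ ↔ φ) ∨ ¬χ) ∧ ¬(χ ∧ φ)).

¬ψ = 1 − 0.247 = 0.753
¬¬ψ = 1 − 0.753 = 0.247
¬¬¬ψ = 1 − 0.247 = 0.753
φ ↔ φ = 1 − |0.556 − 0.556| = 1 − 0.000 = 1.000
¬χ = 1 − 0.760 = 0.240
(φ ↔ φ) ∨ ¬χ = max(1.000, 0.240) = 1.000
¬((φ ↔ φ) ∨ ¬χ) = 1 − 1.000 = 0.000
χ ∧ φ = min(0.760, 0.556) = 0.556
¬(χ ∧ φ) = 1 − 0.556 = 0.444
¬((φ ↔ φ) ∨ ¬χ) ∧ ¬(χ ∧ φ) = min(0.000, 0.444) = 0.000
¬¬¬ψ ∨ (¬((φ ↔ φ) ∨ ¬χ) ∧ ¬(χ ∧ φ)) = max(0.753, 0.000) = 0.753

0.753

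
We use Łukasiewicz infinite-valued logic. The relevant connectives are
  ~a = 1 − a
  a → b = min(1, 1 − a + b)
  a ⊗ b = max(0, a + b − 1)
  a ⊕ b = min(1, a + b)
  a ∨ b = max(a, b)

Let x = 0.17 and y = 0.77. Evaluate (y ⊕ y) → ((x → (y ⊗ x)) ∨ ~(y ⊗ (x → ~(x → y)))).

0.83

y ⊕ y = min(1, 0.77 + 0.77) = min(1, 1.54) = 1.00
y ⊗ x = max(0, 0.77 + 0.17 − 1) = max(0, -0.06) = 0.00
x → (y ⊗ x) = min(1, 1 − 0.17 + 0.00) = min(1, 0.83) = 0.83
x → y = min(1, 1 − 0.17 + 0.77) = min(1, 1.60) = 1.00
~(x → y) = 1 − 1.00 = 0.00
x → ~(x → y) = min(1, 1 − 0.17 + 0.00) = min(1, 0.83) = 0.83
y ⊗ (x → ~(x → y)) = max(0, 0.77 + 0.83 − 1) = max(0, 0.60) = 0.60
~(y ⊗ (x → ~(x → y))) = 1 − 0.60 = 0.40
(x → (y ⊗ x)) ∨ ~(y ⊗ (x → ~(x → y))) = max(0.83, 0.40) = 0.83
(y ⊕ y) → ((x → (y ⊗ x)) ∨ ~(y ⊗ (x → ~(x → y)))) = min(1, 1 − 1.00 + 0.83) = min(1, 0.83) = 0.83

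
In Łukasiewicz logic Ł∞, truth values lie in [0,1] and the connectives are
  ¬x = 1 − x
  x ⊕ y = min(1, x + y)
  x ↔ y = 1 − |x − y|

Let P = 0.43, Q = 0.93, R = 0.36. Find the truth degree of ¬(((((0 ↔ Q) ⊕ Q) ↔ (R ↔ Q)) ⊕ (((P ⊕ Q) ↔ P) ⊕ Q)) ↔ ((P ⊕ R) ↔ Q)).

0.14

0 ↔ Q = 1 − |0.00 − 0.93| = 1 − 0.93 = 0.07
(0 ↔ Q) ⊕ Q = min(1, 0.07 + 0.93) = min(1, 1.00) = 1.00
R ↔ Q = 1 − |0.36 − 0.93| = 1 − 0.57 = 0.43
((0 ↔ Q) ⊕ Q) ↔ (R ↔ Q) = 1 − |1.00 − 0.43| = 1 − 0.57 = 0.43
P ⊕ Q = min(1, 0.43 + 0.93) = min(1, 1.36) = 1.00
(P ⊕ Q) ↔ P = 1 − |1.00 − 0.43| = 1 − 0.57 = 0.43
((P ⊕ Q) ↔ P) ⊕ Q = min(1, 0.43 + 0.93) = min(1, 1.36) = 1.00
(((0 ↔ Q) ⊕ Q) ↔ (R ↔ Q)) ⊕ (((P ⊕ Q) ↔ P) ⊕ Q) = min(1, 0.43 + 1.00) = min(1, 1.43) = 1.00
P ⊕ R = min(1, 0.43 + 0.36) = min(1, 0.79) = 0.79
(P ⊕ R) ↔ Q = 1 − |0.79 − 0.93| = 1 − 0.14 = 0.86
((((0 ↔ Q) ⊕ Q) ↔ (R ↔ Q)) ⊕ (((P ⊕ Q) ↔ P) ⊕ Q)) ↔ ((P ⊕ R) ↔ Q) = 1 − |1.00 − 0.86| = 1 − 0.14 = 0.86
¬(((((0 ↔ Q) ⊕ Q) ↔ (R ↔ Q)) ⊕ (((P ⊕ Q) ↔ P) ⊕ Q)) ↔ ((P ⊕ R) ↔ Q)) = 1 − 0.86 = 0.14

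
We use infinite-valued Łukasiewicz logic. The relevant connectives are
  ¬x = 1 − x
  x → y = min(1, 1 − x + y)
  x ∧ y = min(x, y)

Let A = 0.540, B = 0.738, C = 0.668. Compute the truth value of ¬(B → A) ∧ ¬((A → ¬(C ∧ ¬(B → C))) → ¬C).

B → A = min(1, 1 − 0.738 + 0.540) = min(1, 0.802) = 0.802
¬(B → A) = 1 − 0.802 = 0.198
B → C = min(1, 1 − 0.738 + 0.668) = min(1, 0.930) = 0.930
¬(B → C) = 1 − 0.930 = 0.070
C ∧ ¬(B → C) = min(0.668, 0.070) = 0.070
¬(C ∧ ¬(B → C)) = 1 − 0.070 = 0.930
A → ¬(C ∧ ¬(B → C)) = min(1, 1 − 0.540 + 0.930) = min(1, 1.390) = 1.000
¬C = 1 − 0.668 = 0.332
(A → ¬(C ∧ ¬(B → C))) → ¬C = min(1, 1 − 1.000 + 0.332) = min(1, 0.332) = 0.332
¬((A → ¬(C ∧ ¬(B → C))) → ¬C) = 1 − 0.332 = 0.668
¬(B → A) ∧ ¬((A → ¬(C ∧ ¬(B → C))) → ¬C) = min(0.198, 0.668) = 0.198

0.198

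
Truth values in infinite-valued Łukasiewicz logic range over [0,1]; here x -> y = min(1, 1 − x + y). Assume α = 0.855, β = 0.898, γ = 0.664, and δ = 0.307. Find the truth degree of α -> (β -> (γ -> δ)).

γ -> δ = min(1, 1 − 0.664 + 0.307) = min(1, 0.643) = 0.643
β -> (γ -> δ) = min(1, 1 − 0.898 + 0.643) = min(1, 0.745) = 0.745
α -> (β -> (γ -> δ)) = min(1, 1 − 0.855 + 0.745) = min(1, 0.890) = 0.890

0.890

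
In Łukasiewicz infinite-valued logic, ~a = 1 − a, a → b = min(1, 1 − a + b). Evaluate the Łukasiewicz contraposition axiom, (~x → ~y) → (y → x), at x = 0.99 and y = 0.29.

1.00

~x = 1 − 0.99 = 0.01
~y = 1 − 0.29 = 0.71
~x → ~y = min(1, 1 − 0.01 + 0.71) = min(1, 1.70) = 1.00
y → x = min(1, 1 − 0.29 + 0.99) = min(1, 1.70) = 1.00
(~x → ~y) → (y → x) = min(1, 1 − 1.00 + 1.00) = min(1, 1.00) = 1.00
(As expected: an axiom of Ł∞, always 1.)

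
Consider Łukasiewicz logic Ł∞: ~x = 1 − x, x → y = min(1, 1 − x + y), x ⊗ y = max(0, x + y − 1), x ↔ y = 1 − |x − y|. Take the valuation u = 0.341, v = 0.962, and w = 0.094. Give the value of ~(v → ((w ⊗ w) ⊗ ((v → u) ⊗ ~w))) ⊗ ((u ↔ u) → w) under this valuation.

0.056

w ⊗ w = max(0, 0.094 + 0.094 − 1) = max(0, -0.812) = 0.000
v → u = min(1, 1 − 0.962 + 0.341) = min(1, 0.379) = 0.379
~w = 1 − 0.094 = 0.906
(v → u) ⊗ ~w = max(0, 0.379 + 0.906 − 1) = max(0, 0.285) = 0.285
(w ⊗ w) ⊗ ((v → u) ⊗ ~w) = max(0, 0.000 + 0.285 − 1) = max(0, -0.715) = 0.000
v → ((w ⊗ w) ⊗ ((v → u) ⊗ ~w)) = min(1, 1 − 0.962 + 0.000) = min(1, 0.038) = 0.038
~(v → ((w ⊗ w) ⊗ ((v → u) ⊗ ~w))) = 1 − 0.038 = 0.962
u ↔ u = 1 − |0.341 − 0.341| = 1 − 0.000 = 1.000
(u ↔ u) → w = min(1, 1 − 1.000 + 0.094) = min(1, 0.094) = 0.094
~(v → ((w ⊗ w) ⊗ ((v → u) ⊗ ~w))) ⊗ ((u ↔ u) → w) = max(0, 0.962 + 0.094 − 1) = max(0, 0.056) = 0.056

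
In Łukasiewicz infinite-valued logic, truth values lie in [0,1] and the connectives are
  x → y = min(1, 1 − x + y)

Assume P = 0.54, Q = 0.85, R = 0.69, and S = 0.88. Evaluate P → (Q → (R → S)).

R → S = min(1, 1 − 0.69 + 0.88) = min(1, 1.19) = 1.00
Q → (R → S) = min(1, 1 − 0.85 + 1.00) = min(1, 1.15) = 1.00
P → (Q → (R → S)) = min(1, 1 − 0.54 + 1.00) = min(1, 1.46) = 1.00

1.00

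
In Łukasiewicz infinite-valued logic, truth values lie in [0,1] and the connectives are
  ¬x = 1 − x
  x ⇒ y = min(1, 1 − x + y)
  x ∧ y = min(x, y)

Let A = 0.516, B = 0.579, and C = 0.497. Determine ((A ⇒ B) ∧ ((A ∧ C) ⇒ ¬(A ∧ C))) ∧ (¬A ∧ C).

A ⇒ B = min(1, 1 − 0.516 + 0.579) = min(1, 1.063) = 1.000
A ∧ C = min(0.516, 0.497) = 0.497
¬(A ∧ C) = 1 − 0.497 = 0.503
(A ∧ C) ⇒ ¬(A ∧ C) = min(1, 1 − 0.497 + 0.503) = min(1, 1.006) = 1.000
(A ⇒ B) ∧ ((A ∧ C) ⇒ ¬(A ∧ C)) = min(1.000, 1.000) = 1.000
¬A = 1 − 0.516 = 0.484
¬A ∧ C = min(0.484, 0.497) = 0.484
((A ⇒ B) ∧ ((A ∧ C) ⇒ ¬(A ∧ C))) ∧ (¬A ∧ C) = min(1.000, 0.484) = 0.484

0.484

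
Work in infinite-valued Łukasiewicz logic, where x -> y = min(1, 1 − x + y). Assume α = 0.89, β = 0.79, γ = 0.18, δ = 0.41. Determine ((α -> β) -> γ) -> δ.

1.00

α -> β = min(1, 1 − 0.89 + 0.79) = min(1, 0.90) = 0.90
(α -> β) -> γ = min(1, 1 − 0.90 + 0.18) = min(1, 0.28) = 0.28
((α -> β) -> γ) -> δ = min(1, 1 − 0.28 + 0.41) = min(1, 1.13) = 1.00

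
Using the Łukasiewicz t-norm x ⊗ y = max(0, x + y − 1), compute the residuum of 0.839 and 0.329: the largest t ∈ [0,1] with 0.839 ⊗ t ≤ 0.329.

0.490

The residuum of the Łukasiewicz t-norm gives the supremum: min(1, 1 − 0.839 + 0.329).
1 − 0.839 + 0.329 = 0.490, so t = min(1, 0.490) = 0.490.
Check: 0.839 ⊗ 0.490 = max(0, 0.329) = 0.329 ≤ 0.329.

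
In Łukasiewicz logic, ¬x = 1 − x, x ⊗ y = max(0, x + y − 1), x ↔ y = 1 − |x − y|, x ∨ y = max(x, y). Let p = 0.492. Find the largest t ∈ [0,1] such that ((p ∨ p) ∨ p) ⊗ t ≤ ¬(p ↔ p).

p ∨ p = max(0.492, 0.492) = 0.492
(p ∨ p) ∨ p = max(0.492, 0.492) = 0.492
So the left factor is (p ∨ p) ∨ p = 0.492.
p ↔ p = 1 − |0.492 − 0.492| = 1 − 0.000 = 1.000
¬(p ↔ p) = 1 − 1.000 = 0.000
So the right-hand bound is ¬(p ↔ p) = 0.000.
The residuum of the Łukasiewicz t-norm gives the supremum: min(1, 1 − 0.492 + 0.000).
1 − 0.492 + 0.000 = 0.508, so t = min(1, 0.508) = 0.508.
Check: 0.492 ⊗ 0.508 = max(0, 0.000) = 0.000 ≤ 0.000.

0.508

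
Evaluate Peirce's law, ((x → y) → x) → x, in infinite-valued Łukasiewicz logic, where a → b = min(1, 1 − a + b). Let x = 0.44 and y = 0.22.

0.78

x → y = min(1, 1 − 0.44 + 0.22) = min(1, 0.78) = 0.78
(x → y) → x = min(1, 1 − 0.78 + 0.44) = min(1, 0.66) = 0.66
((x → y) → x) → x = min(1, 1 − 0.66 + 0.44) = min(1, 0.78) = 0.78
(The value 0.78 < 1 shows this instance is not satisfied; not a Ł∞-tautology in general.)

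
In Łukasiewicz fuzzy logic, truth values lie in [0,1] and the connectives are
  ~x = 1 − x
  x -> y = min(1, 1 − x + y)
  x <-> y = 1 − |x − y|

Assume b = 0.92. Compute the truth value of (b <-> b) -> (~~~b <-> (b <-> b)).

0.08

b <-> b = 1 − |0.92 − 0.92| = 1 − 0.00 = 1.00
~b = 1 − 0.92 = 0.08
~~b = 1 − 0.08 = 0.92
~~~b = 1 − 0.92 = 0.08
~~~b <-> (b <-> b) = 1 − |0.08 − 1.00| = 1 − 0.92 = 0.08
(b <-> b) -> (~~~b <-> (b <-> b)) = min(1, 1 − 1.00 + 0.08) = min(1, 0.08) = 0.08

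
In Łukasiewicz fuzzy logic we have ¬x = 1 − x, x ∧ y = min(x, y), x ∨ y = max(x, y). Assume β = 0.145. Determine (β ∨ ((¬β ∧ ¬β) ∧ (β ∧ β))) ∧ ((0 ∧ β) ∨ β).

¬β = 1 − 0.145 = 0.855
¬β ∧ ¬β = min(0.855, 0.855) = 0.855
β ∧ β = min(0.145, 0.145) = 0.145
(¬β ∧ ¬β) ∧ (β ∧ β) = min(0.855, 0.145) = 0.145
β ∨ ((¬β ∧ ¬β) ∧ (β ∧ β)) = max(0.145, 0.145) = 0.145
0 ∧ β = min(0.000, 0.145) = 0.000
(0 ∧ β) ∨ β = max(0.000, 0.145) = 0.145
(β ∨ ((¬β ∧ ¬β) ∧ (β ∧ β))) ∧ ((0 ∧ β) ∨ β) = min(0.145, 0.145) = 0.145

0.145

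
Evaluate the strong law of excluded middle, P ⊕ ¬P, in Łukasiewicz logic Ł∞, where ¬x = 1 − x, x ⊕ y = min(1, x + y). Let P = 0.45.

¬P = 1 − 0.45 = 0.55
P ⊕ ¬P = min(1, 0.45 + 0.55) = min(1, 1.00) = 1.00
(As expected: always 1 in Ł∞ since a ⊕ (1−a) = 1.)

1.00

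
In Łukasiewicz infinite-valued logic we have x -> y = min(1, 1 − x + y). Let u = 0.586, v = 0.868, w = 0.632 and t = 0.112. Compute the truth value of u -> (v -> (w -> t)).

1.000

w -> t = min(1, 1 − 0.632 + 0.112) = min(1, 0.480) = 0.480
v -> (w -> t) = min(1, 1 − 0.868 + 0.480) = min(1, 0.612) = 0.612
u -> (v -> (w -> t)) = min(1, 1 − 0.586 + 0.612) = min(1, 1.026) = 1.000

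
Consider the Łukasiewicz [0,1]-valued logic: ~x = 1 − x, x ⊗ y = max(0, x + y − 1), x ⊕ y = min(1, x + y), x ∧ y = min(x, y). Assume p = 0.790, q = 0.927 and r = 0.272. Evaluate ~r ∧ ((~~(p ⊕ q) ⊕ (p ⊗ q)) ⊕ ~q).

~r = 1 − 0.272 = 0.728
p ⊕ q = min(1, 0.790 + 0.927) = min(1, 1.717) = 1.000
~(p ⊕ q) = 1 − 1.000 = 0.000
~~(p ⊕ q) = 1 − 0.000 = 1.000
p ⊗ q = max(0, 0.790 + 0.927 − 1) = max(0, 0.717) = 0.717
~~(p ⊕ q) ⊕ (p ⊗ q) = min(1, 1.000 + 0.717) = min(1, 1.717) = 1.000
~q = 1 − 0.927 = 0.073
(~~(p ⊕ q) ⊕ (p ⊗ q)) ⊕ ~q = min(1, 1.000 + 0.073) = min(1, 1.073) = 1.000
~r ∧ ((~~(p ⊕ q) ⊕ (p ⊗ q)) ⊕ ~q) = min(0.728, 1.000) = 0.728

0.728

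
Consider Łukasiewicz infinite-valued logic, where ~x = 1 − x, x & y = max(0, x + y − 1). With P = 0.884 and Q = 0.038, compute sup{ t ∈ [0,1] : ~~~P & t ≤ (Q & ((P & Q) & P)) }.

0.884

~P = 1 − 0.884 = 0.116
~~P = 1 − 0.116 = 0.884
~~~P = 1 − 0.884 = 0.116
So the left factor is ~~~P = 0.116.
P & Q = max(0, 0.884 + 0.038 − 1) = max(0, -0.078) = 0.000
(P & Q) & P = max(0, 0.000 + 0.884 − 1) = max(0, -0.116) = 0.000
Q & ((P & Q) & P) = max(0, 0.038 + 0.000 − 1) = max(0, -0.962) = 0.000
So the right-hand bound is Q & ((P & Q) & P) = 0.000.
The residuum of the Łukasiewicz t-norm gives the supremum: min(1, 1 − 0.116 + 0.000).
1 − 0.116 + 0.000 = 0.884, so t = min(1, 0.884) = 0.884.
Check: 0.116 & 0.884 = max(0, 0.000) = 0.000 ≤ 0.000.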